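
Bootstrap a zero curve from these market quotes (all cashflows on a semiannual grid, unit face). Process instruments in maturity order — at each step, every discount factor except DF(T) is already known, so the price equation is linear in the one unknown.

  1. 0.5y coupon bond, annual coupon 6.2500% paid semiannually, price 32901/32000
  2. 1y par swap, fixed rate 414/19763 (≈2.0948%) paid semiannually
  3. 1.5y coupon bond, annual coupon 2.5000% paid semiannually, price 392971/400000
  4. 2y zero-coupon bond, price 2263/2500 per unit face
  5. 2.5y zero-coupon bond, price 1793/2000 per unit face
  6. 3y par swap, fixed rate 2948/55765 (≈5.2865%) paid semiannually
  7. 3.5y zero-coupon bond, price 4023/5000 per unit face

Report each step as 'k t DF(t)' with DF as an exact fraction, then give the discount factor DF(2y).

1 1/2 997/1000
2 1 9793/10000
3 3/2 9459/10000
4 2 2263/2500
5 5/2 1793/2000
6 3 4263/5000
7 7/2 4023/5000
DF(2y) = 2263/2500 ≈ 0.905200

step 1 [0.5y] bond c/2=1/32: DF=(32901/32000 − 1/32·(0))/(1+1/32) = 997/1000 ≈ 0.997000
step 2 [1y] swap r/2=207/19763: DF=(1 − 207/19763·(0.997000))/(1+207/19763) = 9793/10000 ≈ 0.979300
step 3 [1.5y] bond c/2=1/80: DF=(392971/400000 − 1/80·(0.997000+0.979300))/(1+1/80) = 9459/10000 ≈ 0.945900
step 4 [2y] zero: DF = P = 2263/2500 ≈ 0.905200
step 5 [2.5y] zero: DF = P = 1793/2000 ≈ 0.896500
step 6 [3y] swap r/2=1474/55765: DF=(1 − 1474/55765·(0.997000+0.979300+0.945900+0.905200+0.896500))/(1+1474/55765) = 4263/5000 ≈ 0.852600
step 7 [3.5y] zero: DF = P = 4023/5000 ≈ 0.804600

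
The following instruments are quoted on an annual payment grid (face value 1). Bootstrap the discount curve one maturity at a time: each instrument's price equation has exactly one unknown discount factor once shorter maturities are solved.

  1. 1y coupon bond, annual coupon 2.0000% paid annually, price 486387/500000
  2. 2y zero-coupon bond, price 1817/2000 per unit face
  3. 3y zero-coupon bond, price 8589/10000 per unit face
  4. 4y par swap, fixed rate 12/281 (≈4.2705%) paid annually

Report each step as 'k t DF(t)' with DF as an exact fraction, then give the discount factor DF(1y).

1 1 9537/10000
2 2 1817/2000
3 3 8589/10000
4 4 2119/2500
DF(1y) = 9537/10000 ≈ 0.953700

step 1 [1y] bond c/1=1/50: DF=(486387/500000 − 1/50·(0))/(1+1/50) = 9537/10000 ≈ 0.953700
step 2 [2y] zero: DF = P = 1817/2000 ≈ 0.908500
step 3 [3y] zero: DF = P = 8589/10000 ≈ 0.858900
step 4 [4y] swap r/1=12/281: DF=(1 − 12/281·(0.953700+0.908500+0.858900))/(1+12/281) = 2119/2500 ≈ 0.847600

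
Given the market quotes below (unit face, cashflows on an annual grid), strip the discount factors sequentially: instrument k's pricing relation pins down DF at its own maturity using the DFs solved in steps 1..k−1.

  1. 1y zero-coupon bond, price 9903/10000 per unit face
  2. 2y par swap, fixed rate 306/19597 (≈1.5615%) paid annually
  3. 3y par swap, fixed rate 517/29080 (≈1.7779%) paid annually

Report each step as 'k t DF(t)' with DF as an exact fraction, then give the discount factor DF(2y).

step 1 [1y] zero: DF = P = 9903/10000 ≈ 0.990300
step 2 [2y] swap r/1=306/19597: DF=(1 − 306/19597·(0.990300))/(1+306/19597) = 4847/5000 ≈ 0.969400
step 3 [3y] swap r/1=517/29080: DF=(1 − 517/29080·(0.990300+0.969400))/(1+517/29080) = 9483/10000 ≈ 0.948300

1 1 9903/10000
2 2 4847/5000
3 3 9483/10000
DF(2y) = 4847/5000 ≈ 0.969400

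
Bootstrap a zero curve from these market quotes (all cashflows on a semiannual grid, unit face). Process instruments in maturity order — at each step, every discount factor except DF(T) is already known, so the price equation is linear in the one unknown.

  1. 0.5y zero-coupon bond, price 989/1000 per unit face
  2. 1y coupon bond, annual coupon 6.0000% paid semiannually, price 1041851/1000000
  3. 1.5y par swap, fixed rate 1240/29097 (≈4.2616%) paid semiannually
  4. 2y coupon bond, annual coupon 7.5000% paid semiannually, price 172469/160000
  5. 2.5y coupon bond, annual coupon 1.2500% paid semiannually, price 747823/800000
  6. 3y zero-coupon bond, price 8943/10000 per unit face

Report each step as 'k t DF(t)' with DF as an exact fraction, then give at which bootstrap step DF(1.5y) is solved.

1 1/2 989/1000
2 1 9827/10000
3 3/2 469/500
4 2 4669/5000
5 5/2 9051/10000
6 3 8943/10000
DF(1.5y) is solved at step 3

step 1 [0.5y] zero: DF = P = 989/1000 ≈ 0.989000
step 2 [1y] bond c/2=3/100: DF=(1041851/1000000 − 3/100·(0.989000))/(1+3/100) = 9827/10000 ≈ 0.982700
step 3 [1.5y] swap r/2=620/29097: DF=(1 − 620/29097·(0.989000+0.982700))/(1+620/29097) = 469/500 ≈ 0.938000
step 4 [2y] bond c/2=3/80: DF=(172469/160000 − 3/80·(0.989000+0.982700+0.938000))/(1+3/80) = 4669/5000 ≈ 0.933800
step 5 [2.5y] bond c/2=1/160: DF=(747823/800000 − 1/160·(0.989000+0.982700+0.938000+0.933800))/(1+1/160) = 9051/10000 ≈ 0.905100
step 6 [3y] zero: DF = P = 8943/10000 ≈ 0.894300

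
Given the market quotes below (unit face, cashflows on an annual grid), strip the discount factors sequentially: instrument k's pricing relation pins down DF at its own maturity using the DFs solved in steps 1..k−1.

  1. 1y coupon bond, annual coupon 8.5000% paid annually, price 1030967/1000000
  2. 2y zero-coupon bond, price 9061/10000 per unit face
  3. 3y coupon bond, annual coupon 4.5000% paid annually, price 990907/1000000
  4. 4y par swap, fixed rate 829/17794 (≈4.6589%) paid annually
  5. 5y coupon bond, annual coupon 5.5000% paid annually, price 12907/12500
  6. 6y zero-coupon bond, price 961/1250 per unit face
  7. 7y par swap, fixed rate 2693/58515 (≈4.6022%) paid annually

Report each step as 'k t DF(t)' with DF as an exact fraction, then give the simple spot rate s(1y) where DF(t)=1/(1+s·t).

1 1 4751/5000
2 2 9061/10000
3 3 8683/10000
4 4 4171/5000
5 5 1983/2500
6 6 961/1250
7 7 7307/10000
s(1y) = (1/(4751/5000) − 1)/(1) = 249/4751 ≈ 5.2410%

step 1 [1y] bond c/1=17/200: DF=(1030967/1000000 − 17/200·(0))/(1+17/200) = 4751/5000 ≈ 0.950200
step 2 [2y] zero: DF = P = 9061/10000 ≈ 0.906100
step 3 [3y] bond c/1=9/200: DF=(990907/1000000 − 9/200·(0.950200+0.906100))/(1+9/200) = 8683/10000 ≈ 0.868300
step 4 [4y] swap r/1=829/17794: DF=(1 − 829/17794·(0.950200+0.906100+0.868300))/(1+829/17794) = 4171/5000 ≈ 0.834200
step 5 [5y] bond c/1=11/200: DF=(12907/12500 − 11/200·(0.950200+0.906100+0.868300+0.834200))/(1+11/200) = 1983/2500 ≈ 0.793200
step 6 [6y] zero: DF = P = 961/1250 ≈ 0.768800
step 7 [7y] swap r/1=2693/58515: DF=(1 − 2693/58515·(0.950200+0.906100+0.868300+0.834200+0.793200+0.768800))/(1+2693/58515) = 7307/10000 ≈ 0.730700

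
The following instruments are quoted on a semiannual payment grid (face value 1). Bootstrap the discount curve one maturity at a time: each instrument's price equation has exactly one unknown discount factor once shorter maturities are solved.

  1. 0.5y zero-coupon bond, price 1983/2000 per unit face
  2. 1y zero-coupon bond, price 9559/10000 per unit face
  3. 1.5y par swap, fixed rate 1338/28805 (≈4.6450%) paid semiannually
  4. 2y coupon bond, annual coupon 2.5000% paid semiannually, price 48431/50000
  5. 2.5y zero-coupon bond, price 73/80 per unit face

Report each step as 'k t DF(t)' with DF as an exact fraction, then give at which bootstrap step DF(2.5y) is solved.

1 1/2 1983/2000
2 1 9559/10000
3 3/2 9331/10000
4 2 9211/10000
5 5/2 73/80
DF(2.5y) is solved at step 5

step 1 [0.5y] zero: DF = P = 1983/2000 ≈ 0.991500
step 2 [1y] zero: DF = P = 9559/10000 ≈ 0.955900
step 3 [1.5y] swap r/2=669/28805: DF=(1 − 669/28805·(0.991500+0.955900))/(1+669/28805) = 9331/10000 ≈ 0.933100
step 4 [2y] bond c/2=1/80: DF=(48431/50000 − 1/80·(0.991500+0.955900+0.933100))/(1+1/80) = 9211/10000 ≈ 0.921100
step 5 [2.5y] zero: DF = P = 73/80 ≈ 0.912500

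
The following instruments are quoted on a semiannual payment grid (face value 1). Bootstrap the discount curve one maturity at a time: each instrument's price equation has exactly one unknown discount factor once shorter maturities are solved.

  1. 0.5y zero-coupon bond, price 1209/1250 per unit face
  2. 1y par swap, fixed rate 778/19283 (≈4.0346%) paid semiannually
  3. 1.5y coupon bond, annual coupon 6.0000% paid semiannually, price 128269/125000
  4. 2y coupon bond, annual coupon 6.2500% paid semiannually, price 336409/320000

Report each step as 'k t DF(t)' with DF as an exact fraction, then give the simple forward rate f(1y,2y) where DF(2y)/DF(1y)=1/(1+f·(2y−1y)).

step 1 [0.5y] zero: DF = P = 1209/1250 ≈ 0.967200
step 2 [1y] swap r/2=389/19283: DF=(1 − 389/19283·(0.967200))/(1+389/19283) = 9611/10000 ≈ 0.961100
step 3 [1.5y] bond c/2=3/100: DF=(128269/125000 − 3/100·(0.967200+0.961100))/(1+3/100) = 9401/10000 ≈ 0.940100
step 4 [2y] bond c/2=1/32: DF=(336409/320000 − 1/32·(0.967200+0.961100+0.940100))/(1+1/32) = 373/400 ≈ 0.932500

1 1/2 1209/1250
2 1 9611/10000
3 3/2 9401/10000
4 2 373/400
f(1y,2y) = ((9611/10000)/(373/400) − 1)/(1) = 286/9325 ≈ 3.0670%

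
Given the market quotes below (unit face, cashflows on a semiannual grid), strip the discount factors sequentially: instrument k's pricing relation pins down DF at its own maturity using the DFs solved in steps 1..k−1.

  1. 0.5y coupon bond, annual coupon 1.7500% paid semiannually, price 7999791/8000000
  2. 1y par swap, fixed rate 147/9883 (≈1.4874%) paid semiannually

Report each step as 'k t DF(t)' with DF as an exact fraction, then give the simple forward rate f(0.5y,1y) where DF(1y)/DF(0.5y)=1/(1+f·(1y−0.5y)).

step 1 [0.5y] bond c/2=7/800: DF=(7999791/8000000 − 7/800·(0))/(1+7/800) = 9913/10000 ≈ 0.991300
step 2 [1y] swap r/2=147/19766: DF=(1 − 147/19766·(0.991300))/(1+147/19766) = 9853/10000 ≈ 0.985300

1 1/2 9913/10000
2 1 9853/10000
f(0.5y,1y) = ((9913/10000)/(9853/10000) − 1)/(1/2) = 120/9853 ≈ 1.2179%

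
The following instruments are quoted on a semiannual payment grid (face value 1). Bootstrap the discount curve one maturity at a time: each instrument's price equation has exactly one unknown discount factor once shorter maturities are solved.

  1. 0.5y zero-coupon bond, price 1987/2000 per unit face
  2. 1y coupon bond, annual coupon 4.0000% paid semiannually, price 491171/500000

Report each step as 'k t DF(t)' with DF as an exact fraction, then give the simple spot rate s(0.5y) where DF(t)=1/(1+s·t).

step 1 [0.5y] zero: DF = P = 1987/2000 ≈ 0.993500
step 2 [1y] bond c/2=1/50: DF=(491171/500000 − 1/50·(0.993500))/(1+1/50) = 2359/2500 ≈ 0.943600

1 1/2 1987/2000
2 1 2359/2500
s(0.5y) = (1/(1987/2000) − 1)/(1/2) = 26/1987 ≈ 1.3085%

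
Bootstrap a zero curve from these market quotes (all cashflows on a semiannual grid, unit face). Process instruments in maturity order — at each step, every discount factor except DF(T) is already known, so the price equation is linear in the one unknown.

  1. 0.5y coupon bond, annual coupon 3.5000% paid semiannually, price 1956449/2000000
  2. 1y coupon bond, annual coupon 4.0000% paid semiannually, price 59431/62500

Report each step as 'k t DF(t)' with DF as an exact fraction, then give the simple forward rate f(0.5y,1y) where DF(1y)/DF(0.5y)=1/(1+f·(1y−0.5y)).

step 1 [0.5y] bond c/2=7/400: DF=(1956449/2000000 − 7/400·(0))/(1+7/400) = 4807/5000 ≈ 0.961400
step 2 [1y] bond c/2=1/50: DF=(59431/62500 − 1/50·(0.961400))/(1+1/50) = 4567/5000 ≈ 0.913400

1 1/2 4807/5000
2 1 4567/5000
f(0.5y,1y) = ((4807/5000)/(4567/5000) − 1)/(1/2) = 480/4567 ≈ 10.5102%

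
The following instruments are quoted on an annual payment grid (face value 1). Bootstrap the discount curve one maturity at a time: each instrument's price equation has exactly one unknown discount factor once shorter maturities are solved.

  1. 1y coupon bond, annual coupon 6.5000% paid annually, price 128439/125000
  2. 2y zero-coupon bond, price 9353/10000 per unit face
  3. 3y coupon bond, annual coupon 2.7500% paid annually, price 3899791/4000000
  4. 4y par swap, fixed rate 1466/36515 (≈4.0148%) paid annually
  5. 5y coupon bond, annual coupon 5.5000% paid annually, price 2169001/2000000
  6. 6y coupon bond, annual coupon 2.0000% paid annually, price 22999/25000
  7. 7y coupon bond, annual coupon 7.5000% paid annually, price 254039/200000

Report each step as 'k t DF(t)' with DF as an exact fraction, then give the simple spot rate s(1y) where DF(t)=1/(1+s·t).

1 1 603/625
2 2 9353/10000
3 3 449/500
4 4 4267/5000
5 5 1047/1250
6 6 8139/10000
7 7 2029/2500
s(1y) = (1/(603/625) − 1)/(1) = 22/603 ≈ 3.6484%

step 1 [1y] bond c/1=13/200: DF=(128439/125000 − 13/200·(0))/(1+13/200) = 603/625 ≈ 0.964800
step 2 [2y] zero: DF = P = 9353/10000 ≈ 0.935300
step 3 [3y] bond c/1=11/400: DF=(3899791/4000000 − 11/400·(0.964800+0.935300))/(1+11/400) = 449/500 ≈ 0.898000
step 4 [4y] swap r/1=1466/36515: DF=(1 − 1466/36515·(0.964800+0.935300+0.898000))/(1+1466/36515) = 4267/5000 ≈ 0.853400
step 5 [5y] bond c/1=11/200: DF=(2169001/2000000 − 11/200·(0.964800+0.935300+0.898000+0.853400))/(1+11/200) = 1047/1250 ≈ 0.837600
step 6 [6y] bond c/1=1/50: DF=(22999/25000 − 1/50·(0.964800+0.935300+0.898000+0.853400+0.837600))/(1+1/50) = 8139/10000 ≈ 0.813900
step 7 [7y] bond c/1=3/40: DF=(254039/200000 − 3/40·(0.964800+0.935300+0.898000+0.853400+0.837600+0.813900))/(1+3/40) = 2029/2500 ≈ 0.811600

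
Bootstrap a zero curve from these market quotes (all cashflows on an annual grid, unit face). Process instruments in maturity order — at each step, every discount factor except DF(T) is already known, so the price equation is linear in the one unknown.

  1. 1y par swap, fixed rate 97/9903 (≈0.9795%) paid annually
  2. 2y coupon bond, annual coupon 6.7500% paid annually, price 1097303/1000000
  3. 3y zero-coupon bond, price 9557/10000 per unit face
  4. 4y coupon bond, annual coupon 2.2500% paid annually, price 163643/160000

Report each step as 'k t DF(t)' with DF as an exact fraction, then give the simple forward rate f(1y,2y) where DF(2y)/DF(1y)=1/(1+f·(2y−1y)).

step 1 [1y] swap r/1=97/9903: DF=(1 − 97/9903·(0))/(1+97/9903) = 9903/10000 ≈ 0.990300
step 2 [2y] bond c/1=27/400: DF=(1097303/1000000 − 27/400·(0.990300))/(1+27/400) = 9653/10000 ≈ 0.965300
step 3 [3y] zero: DF = P = 9557/10000 ≈ 0.955700
step 4 [4y] bond c/1=9/400: DF=(163643/160000 − 9/400·(0.990300+0.965300+0.955700))/(1+9/400) = 4681/5000 ≈ 0.936200

1 1 9903/10000
2 2 9653/10000
3 3 9557/10000
4 4 4681/5000
f(1y,2y) = ((9903/10000)/(9653/10000) − 1)/(1) = 250/9653 ≈ 2.5899%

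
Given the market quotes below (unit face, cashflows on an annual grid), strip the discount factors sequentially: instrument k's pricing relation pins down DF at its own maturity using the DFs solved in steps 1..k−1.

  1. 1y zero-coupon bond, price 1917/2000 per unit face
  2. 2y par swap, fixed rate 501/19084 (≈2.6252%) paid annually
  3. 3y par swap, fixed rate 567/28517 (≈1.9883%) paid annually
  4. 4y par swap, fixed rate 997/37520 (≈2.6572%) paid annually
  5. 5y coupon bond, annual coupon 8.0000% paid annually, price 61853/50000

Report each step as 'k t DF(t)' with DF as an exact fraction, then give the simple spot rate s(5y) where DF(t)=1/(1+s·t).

step 1 [1y] zero: DF = P = 1917/2000 ≈ 0.958500
step 2 [2y] swap r/1=501/19084: DF=(1 − 501/19084·(0.958500))/(1+501/19084) = 9499/10000 ≈ 0.949900
step 3 [3y] swap r/1=567/28517: DF=(1 − 567/28517·(0.958500+0.949900))/(1+567/28517) = 9433/10000 ≈ 0.943300
step 4 [4y] swap r/1=997/37520: DF=(1 − 997/37520·(0.958500+0.949900+0.943300))/(1+997/37520) = 9003/10000 ≈ 0.900300
step 5 [5y] bond c/1=2/25: DF=(61853/50000 − 2/25·(0.958500+0.949900+0.943300+0.900300))/(1+2/25) = 347/400 ≈ 0.867500

1 1 1917/2000
2 2 9499/10000
3 3 9433/10000
4 4 9003/10000
5 5 347/400
s(5y) = (1/(347/400) − 1)/(5) = 53/1735 ≈ 3.0548%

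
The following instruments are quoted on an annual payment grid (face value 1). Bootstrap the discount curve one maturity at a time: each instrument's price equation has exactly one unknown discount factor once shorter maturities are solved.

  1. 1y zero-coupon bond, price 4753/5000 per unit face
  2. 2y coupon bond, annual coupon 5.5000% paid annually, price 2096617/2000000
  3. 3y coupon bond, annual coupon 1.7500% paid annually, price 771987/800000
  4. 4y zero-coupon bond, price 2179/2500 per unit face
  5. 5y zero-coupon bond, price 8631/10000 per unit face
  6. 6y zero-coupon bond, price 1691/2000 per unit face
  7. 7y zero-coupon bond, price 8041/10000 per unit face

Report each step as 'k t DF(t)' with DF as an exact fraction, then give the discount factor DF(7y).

1 1 4753/5000
2 2 9441/10000
3 3 4579/5000
4 4 2179/2500
5 5 8631/10000
6 6 1691/2000
7 7 8041/10000
DF(7y) = 8041/10000 ≈ 0.804100

step 1 [1y] zero: DF = P = 4753/5000 ≈ 0.950600
step 2 [2y] bond c/1=11/200: DF=(2096617/2000000 − 11/200·(0.950600))/(1+11/200) = 9441/10000 ≈ 0.944100
step 3 [3y] bond c/1=7/400: DF=(771987/800000 − 7/400·(0.950600+0.944100))/(1+7/400) = 4579/5000 ≈ 0.915800
step 4 [4y] zero: DF = P = 2179/2500 ≈ 0.871600
step 5 [5y] zero: DF = P = 8631/10000 ≈ 0.863100
step 6 [6y] zero: DF = P = 1691/2000 ≈ 0.845500
step 7 [7y] zero: DF = P = 8041/10000 ≈ 0.804100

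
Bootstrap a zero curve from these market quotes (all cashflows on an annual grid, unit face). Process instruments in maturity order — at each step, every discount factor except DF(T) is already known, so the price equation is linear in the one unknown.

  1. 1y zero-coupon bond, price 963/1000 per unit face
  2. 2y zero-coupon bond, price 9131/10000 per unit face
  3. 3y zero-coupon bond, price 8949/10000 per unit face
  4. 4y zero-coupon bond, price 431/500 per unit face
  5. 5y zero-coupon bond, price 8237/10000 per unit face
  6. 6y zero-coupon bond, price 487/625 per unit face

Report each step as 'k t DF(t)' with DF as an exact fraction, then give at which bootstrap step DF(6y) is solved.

1 1 963/1000
2 2 9131/10000
3 3 8949/10000
4 4 431/500
5 5 8237/10000
6 6 487/625
DF(6y) is solved at step 6

step 1 [1y] zero: DF = P = 963/1000 ≈ 0.963000
step 2 [2y] zero: DF = P = 9131/10000 ≈ 0.913100
step 3 [3y] zero: DF = P = 8949/10000 ≈ 0.894900
step 4 [4y] zero: DF = P = 431/500 ≈ 0.862000
step 5 [5y] zero: DF = P = 8237/10000 ≈ 0.823700
step 6 [6y] zero: DF = P = 487/625 ≈ 0.779200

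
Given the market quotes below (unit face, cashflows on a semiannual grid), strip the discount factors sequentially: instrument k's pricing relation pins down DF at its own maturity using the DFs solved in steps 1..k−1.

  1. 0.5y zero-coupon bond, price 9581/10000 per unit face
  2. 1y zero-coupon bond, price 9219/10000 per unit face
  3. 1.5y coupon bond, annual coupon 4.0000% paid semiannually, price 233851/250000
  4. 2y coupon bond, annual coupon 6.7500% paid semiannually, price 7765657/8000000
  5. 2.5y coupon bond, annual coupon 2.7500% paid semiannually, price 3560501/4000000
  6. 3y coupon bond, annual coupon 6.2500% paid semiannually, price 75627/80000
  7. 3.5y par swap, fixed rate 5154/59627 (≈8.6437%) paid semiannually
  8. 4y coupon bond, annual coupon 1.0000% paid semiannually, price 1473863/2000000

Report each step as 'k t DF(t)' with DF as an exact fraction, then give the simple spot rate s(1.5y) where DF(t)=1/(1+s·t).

step 1 [0.5y] zero: DF = P = 9581/10000 ≈ 0.958100
step 2 [1y] zero: DF = P = 9219/10000 ≈ 0.921900
step 3 [1.5y] bond c/2=1/50: DF=(233851/250000 − 1/50·(0.958100+0.921900))/(1+1/50) = 4401/5000 ≈ 0.880200
step 4 [2y] bond c/2=27/800: DF=(7765657/8000000 − 27/800·(0.958100+0.921900+0.880200))/(1+27/800) = 8489/10000 ≈ 0.848900
step 5 [2.5y] bond c/2=11/800: DF=(3560501/4000000 − 11/800·(0.958100+0.921900+0.880200+0.848900))/(1+11/800) = 8291/10000 ≈ 0.829100
step 6 [3y] bond c/2=1/32: DF=(75627/80000 − 1/32·(0.958100+0.921900+0.880200+0.848900+0.829100))/(1+1/32) = 3911/5000 ≈ 0.782200
step 7 [3.5y] swap r/2=2577/59627: DF=(1 − 2577/59627·(0.958100+0.921900+0.880200+0.848900+0.829100+0.782200))/(1+2577/59627) = 7423/10000 ≈ 0.742300
step 8 [4y] bond c/2=1/200: DF=(1473863/2000000 − 1/200·(0.958100+0.921900+0.880200+0.848900+0.829100+0.782200+0.742300))/(1+1/200) = 1759/2500 ≈ 0.703600

1 1/2 9581/10000
2 1 9219/10000
3 3/2 4401/5000
4 2 8489/10000
5 5/2 8291/10000
6 3 3911/5000
7 7/2 7423/10000
8 4 1759/2500
s(1.5y) = (1/(4401/5000) − 1)/(3/2) = 1198/13203 ≈ 9.0737%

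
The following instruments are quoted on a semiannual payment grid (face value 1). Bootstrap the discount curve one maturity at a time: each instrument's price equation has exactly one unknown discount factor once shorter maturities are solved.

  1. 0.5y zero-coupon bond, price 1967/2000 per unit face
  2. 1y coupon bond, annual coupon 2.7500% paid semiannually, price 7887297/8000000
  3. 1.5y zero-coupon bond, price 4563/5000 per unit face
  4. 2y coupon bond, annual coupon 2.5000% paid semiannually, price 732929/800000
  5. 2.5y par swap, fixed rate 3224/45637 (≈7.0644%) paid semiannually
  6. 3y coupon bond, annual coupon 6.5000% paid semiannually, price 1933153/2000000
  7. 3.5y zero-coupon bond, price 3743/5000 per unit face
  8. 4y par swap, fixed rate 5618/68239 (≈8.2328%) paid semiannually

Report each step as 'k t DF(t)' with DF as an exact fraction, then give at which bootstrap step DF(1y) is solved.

step 1 [0.5y] zero: DF = P = 1967/2000 ≈ 0.983500
step 2 [1y] bond c/2=11/800: DF=(7887297/8000000 − 11/800·(0.983500))/(1+11/800) = 1199/1250 ≈ 0.959200
step 3 [1.5y] zero: DF = P = 4563/5000 ≈ 0.912600
step 4 [2y] bond c/2=1/80: DF=(732929/800000 − 1/80·(0.983500+0.959200+0.912600))/(1+1/80) = 1087/1250 ≈ 0.869600
step 5 [2.5y] swap r/2=1612/45637: DF=(1 − 1612/45637·(0.983500+0.959200+0.912600+0.869600))/(1+1612/45637) = 2097/2500 ≈ 0.838800
step 6 [3y] bond c/2=13/400: DF=(1933153/2000000 − 13/400·(0.983500+0.959200+0.912600+0.869600+0.838800))/(1+13/400) = 317/400 ≈ 0.792500
step 7 [3.5y] zero: DF = P = 3743/5000 ≈ 0.748600
step 8 [4y] swap r/2=2809/68239: DF=(1 − 2809/68239·(0.983500+0.959200+0.912600+0.869600+0.838800+0.792500+0.748600))/(1+2809/68239) = 7191/10000 ≈ 0.719100

1 1/2 1967/2000
2 1 1199/1250
3 3/2 4563/5000
4 2 1087/1250
5 5/2 2097/2500
6 3 317/400
7 7/2 3743/5000
8 4 7191/10000
DF(1y) is solved at step 2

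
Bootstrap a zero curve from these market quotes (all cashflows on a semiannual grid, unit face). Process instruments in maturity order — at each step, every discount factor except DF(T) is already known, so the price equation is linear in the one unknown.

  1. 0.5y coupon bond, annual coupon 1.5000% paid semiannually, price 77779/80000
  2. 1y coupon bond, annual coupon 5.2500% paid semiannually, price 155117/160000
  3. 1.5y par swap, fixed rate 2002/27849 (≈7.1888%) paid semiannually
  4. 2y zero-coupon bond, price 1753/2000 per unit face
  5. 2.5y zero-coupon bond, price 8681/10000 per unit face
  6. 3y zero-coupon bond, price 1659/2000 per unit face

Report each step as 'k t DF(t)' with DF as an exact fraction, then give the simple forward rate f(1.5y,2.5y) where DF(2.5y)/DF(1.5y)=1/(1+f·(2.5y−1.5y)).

step 1 [0.5y] bond c/2=3/400: DF=(77779/80000 − 3/400·(0))/(1+3/400) = 193/200 ≈ 0.965000
step 2 [1y] bond c/2=21/800: DF=(155117/160000 − 21/800·(0.965000))/(1+21/800) = 23/25 ≈ 0.920000
step 3 [1.5y] swap r/2=1001/27849: DF=(1 − 1001/27849·(0.965000+0.920000))/(1+1001/27849) = 8999/10000 ≈ 0.899900
step 4 [2y] zero: DF = P = 1753/2000 ≈ 0.876500
step 5 [2.5y] zero: DF = P = 8681/10000 ≈ 0.868100
step 6 [3y] zero: DF = P = 1659/2000 ≈ 0.829500

1 1/2 193/200
2 1 23/25
3 3/2 8999/10000
4 2 1753/2000
5 5/2 8681/10000
6 3 1659/2000
f(1.5y,2.5y) = ((8999/10000)/(8681/10000) − 1)/(1) = 318/8681 ≈ 3.6632%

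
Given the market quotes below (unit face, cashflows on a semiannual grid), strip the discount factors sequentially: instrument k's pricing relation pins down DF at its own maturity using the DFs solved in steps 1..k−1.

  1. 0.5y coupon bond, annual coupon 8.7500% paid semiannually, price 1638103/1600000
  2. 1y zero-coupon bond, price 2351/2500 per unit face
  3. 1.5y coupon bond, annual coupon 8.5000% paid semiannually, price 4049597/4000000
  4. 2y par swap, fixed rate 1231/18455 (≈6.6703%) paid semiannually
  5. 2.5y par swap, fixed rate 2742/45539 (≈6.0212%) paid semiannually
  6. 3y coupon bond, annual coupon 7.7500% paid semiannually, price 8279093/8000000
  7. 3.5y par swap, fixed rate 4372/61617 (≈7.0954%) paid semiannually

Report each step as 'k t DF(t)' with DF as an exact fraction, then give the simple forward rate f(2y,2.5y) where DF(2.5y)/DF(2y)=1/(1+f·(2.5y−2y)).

step 1 [0.5y] bond c/2=7/160: DF=(1638103/1600000 − 7/160·(0))/(1+7/160) = 9809/10000 ≈ 0.980900
step 2 [1y] zero: DF = P = 2351/2500 ≈ 0.940400
step 3 [1.5y] bond c/2=17/400: DF=(4049597/4000000 − 17/400·(0.980900+0.940400))/(1+17/400) = 558/625 ≈ 0.892800
step 4 [2y] swap r/2=1231/36910: DF=(1 − 1231/36910·(0.980900+0.940400+0.892800))/(1+1231/36910) = 8769/10000 ≈ 0.876900
step 5 [2.5y] swap r/2=1371/45539: DF=(1 − 1371/45539·(0.980900+0.940400+0.892800+0.876900))/(1+1371/45539) = 8629/10000 ≈ 0.862900
step 6 [3y] bond c/2=31/800: DF=(8279093/8000000 − 31/800·(0.980900+0.940400+0.892800+0.876900+0.862900))/(1+31/800) = 1033/1250 ≈ 0.826400
step 7 [3.5y] swap r/2=2186/61617: DF=(1 − 2186/61617·(0.980900+0.940400+0.892800+0.876900+0.862900+0.826400))/(1+2186/61617) = 3907/5000 ≈ 0.781400

1 1/2 9809/10000
2 1 2351/2500
3 3/2 558/625
4 2 8769/10000
5 5/2 8629/10000
6 3 1033/1250
7 7/2 3907/5000
f(2y,2.5y) = ((8769/10000)/(8629/10000) − 1)/(1/2) = 280/8629 ≈ 3.2449%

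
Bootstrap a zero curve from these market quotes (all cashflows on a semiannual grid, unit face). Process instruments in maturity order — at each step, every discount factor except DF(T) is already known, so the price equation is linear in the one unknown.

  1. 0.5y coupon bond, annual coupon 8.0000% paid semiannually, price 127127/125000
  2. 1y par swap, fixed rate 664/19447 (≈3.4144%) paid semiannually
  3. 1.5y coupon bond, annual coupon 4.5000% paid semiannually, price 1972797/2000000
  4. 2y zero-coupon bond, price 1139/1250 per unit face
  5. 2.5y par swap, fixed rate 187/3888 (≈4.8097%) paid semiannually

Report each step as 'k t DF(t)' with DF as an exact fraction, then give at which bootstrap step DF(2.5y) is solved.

step 1 [0.5y] bond c/2=1/25: DF=(127127/125000 − 1/25·(0))/(1+1/25) = 9779/10000 ≈ 0.977900
step 2 [1y] swap r/2=332/19447: DF=(1 − 332/19447·(0.977900))/(1+332/19447) = 2417/2500 ≈ 0.966800
step 3 [1.5y] bond c/2=9/400: DF=(1972797/2000000 − 9/400·(0.977900+0.966800))/(1+9/400) = 9219/10000 ≈ 0.921900
step 4 [2y] zero: DF = P = 1139/1250 ≈ 0.911200
step 5 [2.5y] swap r/2=187/7776: DF=(1 − 187/7776·(0.977900+0.966800+0.921900+0.911200))/(1+187/7776) = 4439/5000 ≈ 0.887800

1 1/2 9779/10000
2 1 2417/2500
3 3/2 9219/10000
4 2 1139/1250
5 5/2 4439/5000
DF(2.5y) is solved at step 5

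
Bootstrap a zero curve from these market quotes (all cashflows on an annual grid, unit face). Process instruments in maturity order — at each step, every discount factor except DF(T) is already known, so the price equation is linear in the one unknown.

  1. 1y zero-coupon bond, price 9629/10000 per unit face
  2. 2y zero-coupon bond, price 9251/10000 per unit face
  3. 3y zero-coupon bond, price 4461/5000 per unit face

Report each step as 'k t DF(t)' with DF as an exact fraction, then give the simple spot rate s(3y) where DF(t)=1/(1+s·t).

step 1 [1y] zero: DF = P = 9629/10000 ≈ 0.962900
step 2 [2y] zero: DF = P = 9251/10000 ≈ 0.925100
step 3 [3y] zero: DF = P = 4461/5000 ≈ 0.892200

1 1 9629/10000
2 2 9251/10000
3 3 4461/5000
s(3y) = (1/(4461/5000) − 1)/(3) = 539/13383 ≈ 4.0275%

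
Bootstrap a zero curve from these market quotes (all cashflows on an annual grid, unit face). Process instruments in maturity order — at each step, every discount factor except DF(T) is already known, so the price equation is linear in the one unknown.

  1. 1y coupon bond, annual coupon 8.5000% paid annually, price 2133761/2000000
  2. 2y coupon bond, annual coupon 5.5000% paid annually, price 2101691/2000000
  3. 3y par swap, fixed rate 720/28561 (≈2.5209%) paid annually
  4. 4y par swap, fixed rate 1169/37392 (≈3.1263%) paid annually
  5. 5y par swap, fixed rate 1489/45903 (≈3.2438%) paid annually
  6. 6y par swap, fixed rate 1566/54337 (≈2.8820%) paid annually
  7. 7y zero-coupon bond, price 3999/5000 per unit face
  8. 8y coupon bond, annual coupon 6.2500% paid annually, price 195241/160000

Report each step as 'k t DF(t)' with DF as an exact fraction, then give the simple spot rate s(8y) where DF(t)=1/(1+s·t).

1 1 9833/10000
2 2 1181/1250
3 3 116/125
4 4 8831/10000
5 5 8511/10000
6 6 4217/5000
7 7 3999/5000
8 8 3909/5000
s(8y) = (1/(3909/5000) − 1)/(8) = 1091/31272 ≈ 3.4887%

step 1 [1y] bond c/1=17/200: DF=(2133761/2000000 − 17/200·(0))/(1+17/200) = 9833/10000 ≈ 0.983300
step 2 [2y] bond c/1=11/200: DF=(2101691/2000000 − 11/200·(0.983300))/(1+11/200) = 1181/1250 ≈ 0.944800
step 3 [3y] swap r/1=720/28561: DF=(1 − 720/28561·(0.983300+0.944800))/(1+720/28561) = 116/125 ≈ 0.928000
step 4 [4y] swap r/1=1169/37392: DF=(1 − 1169/37392·(0.983300+0.944800+0.928000))/(1+1169/37392) = 8831/10000 ≈ 0.883100
step 5 [5y] swap r/1=1489/45903: DF=(1 − 1489/45903·(0.983300+0.944800+0.928000+0.883100))/(1+1489/45903) = 8511/10000 ≈ 0.851100
step 6 [6y] swap r/1=1566/54337: DF=(1 − 1566/54337·(0.983300+0.944800+0.928000+0.883100+0.851100))/(1+1566/54337) = 4217/5000 ≈ 0.843400
step 7 [7y] zero: DF = P = 3999/5000 ≈ 0.799800
step 8 [8y] bond c/1=1/16: DF=(195241/160000 − 1/16·(0.983300+0.944800+0.928000+0.883100+0.851100+0.843400+0.799800))/(1+1/16) = 3909/5000 ≈ 0.781800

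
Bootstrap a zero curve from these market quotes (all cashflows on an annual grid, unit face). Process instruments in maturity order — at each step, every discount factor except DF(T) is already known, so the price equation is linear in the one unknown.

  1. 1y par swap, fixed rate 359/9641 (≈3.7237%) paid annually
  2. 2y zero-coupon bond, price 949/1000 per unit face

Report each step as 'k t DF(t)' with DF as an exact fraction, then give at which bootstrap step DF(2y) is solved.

1 1 9641/10000
2 2 949/1000
DF(2y) is solved at step 2

step 1 [1y] swap r/1=359/9641: DF=(1 − 359/9641·(0))/(1+359/9641) = 9641/10000 ≈ 0.964100
step 2 [2y] zero: DF = P = 949/1000 ≈ 0.949000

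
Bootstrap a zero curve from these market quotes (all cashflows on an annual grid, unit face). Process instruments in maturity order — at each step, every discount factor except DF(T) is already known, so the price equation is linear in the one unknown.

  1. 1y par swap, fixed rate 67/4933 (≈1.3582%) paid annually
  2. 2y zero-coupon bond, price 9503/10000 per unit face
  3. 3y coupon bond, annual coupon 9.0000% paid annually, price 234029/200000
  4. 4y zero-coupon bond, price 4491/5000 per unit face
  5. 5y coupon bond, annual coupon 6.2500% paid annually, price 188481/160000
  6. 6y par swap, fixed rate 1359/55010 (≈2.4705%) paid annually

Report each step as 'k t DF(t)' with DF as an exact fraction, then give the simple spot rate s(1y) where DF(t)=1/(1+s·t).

step 1 [1y] swap r/1=67/4933: DF=(1 − 67/4933·(0))/(1+67/4933) = 4933/5000 ≈ 0.986600
step 2 [2y] zero: DF = P = 9503/10000 ≈ 0.950300
step 3 [3y] bond c/1=9/100: DF=(234029/200000 − 9/100·(0.986600+0.950300))/(1+9/100) = 571/625 ≈ 0.913600
step 4 [4y] zero: DF = P = 4491/5000 ≈ 0.898200
step 5 [5y] bond c/1=1/16: DF=(188481/160000 − 1/16·(0.986600+0.950300+0.913600+0.898200))/(1+1/16) = 4441/5000 ≈ 0.888200
step 6 [6y] swap r/1=1359/55010: DF=(1 − 1359/55010·(0.986600+0.950300+0.913600+0.898200+0.888200))/(1+1359/55010) = 8641/10000 ≈ 0.864100

1 1 4933/5000
2 2 9503/10000
3 3 571/625
4 4 4491/5000
5 5 4441/5000
6 6 8641/10000
s(1y) = (1/(4933/5000) − 1)/(1) = 67/4933 ≈ 1.3582%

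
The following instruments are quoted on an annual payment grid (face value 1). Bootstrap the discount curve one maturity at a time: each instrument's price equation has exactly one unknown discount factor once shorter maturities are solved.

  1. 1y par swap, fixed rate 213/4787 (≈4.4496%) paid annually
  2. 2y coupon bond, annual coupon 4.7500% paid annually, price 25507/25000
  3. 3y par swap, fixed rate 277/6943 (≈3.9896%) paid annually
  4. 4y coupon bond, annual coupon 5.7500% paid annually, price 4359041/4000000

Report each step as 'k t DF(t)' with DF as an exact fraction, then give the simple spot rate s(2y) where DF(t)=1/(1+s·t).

1 1 4787/5000
2 2 4653/5000
3 3 2223/2500
4 4 1759/2000
s(2y) = (1/(4653/5000) − 1)/(2) = 347/9306 ≈ 3.7288%

step 1 [1y] swap r/1=213/4787: DF=(1 − 213/4787·(0))/(1+213/4787) = 4787/5000 ≈ 0.957400
step 2 [2y] bond c/1=19/400: DF=(25507/25000 − 19/400·(0.957400))/(1+19/400) = 4653/5000 ≈ 0.930600
step 3 [3y] swap r/1=277/6943: DF=(1 − 277/6943·(0.957400+0.930600))/(1+277/6943) = 2223/2500 ≈ 0.889200
step 4 [4y] bond c/1=23/400: DF=(4359041/4000000 − 23/400·(0.957400+0.930600+0.889200))/(1+23/400) = 1759/2000 ≈ 0.879500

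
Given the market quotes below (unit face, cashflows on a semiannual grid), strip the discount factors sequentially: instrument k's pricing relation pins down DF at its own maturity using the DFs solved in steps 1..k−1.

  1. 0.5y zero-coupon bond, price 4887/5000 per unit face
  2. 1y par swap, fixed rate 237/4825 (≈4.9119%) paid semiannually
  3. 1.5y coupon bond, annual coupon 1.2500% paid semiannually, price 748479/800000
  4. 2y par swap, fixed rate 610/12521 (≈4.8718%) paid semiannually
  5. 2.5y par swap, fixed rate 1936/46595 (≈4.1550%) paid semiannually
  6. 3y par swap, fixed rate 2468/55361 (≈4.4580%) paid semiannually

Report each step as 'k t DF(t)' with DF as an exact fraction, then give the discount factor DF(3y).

step 1 [0.5y] zero: DF = P = 4887/5000 ≈ 0.977400
step 2 [1y] swap r/2=237/9650: DF=(1 − 237/9650·(0.977400))/(1+237/9650) = 4763/5000 ≈ 0.952600
step 3 [1.5y] bond c/2=1/160: DF=(748479/800000 − 1/160·(0.977400+0.952600))/(1+1/160) = 4589/5000 ≈ 0.917800
step 4 [2y] swap r/2=305/12521: DF=(1 − 305/12521·(0.977400+0.952600+0.917800))/(1+305/12521) = 1817/2000 ≈ 0.908500
step 5 [2.5y] swap r/2=968/46595: DF=(1 − 968/46595·(0.977400+0.952600+0.917800+0.908500))/(1+968/46595) = 1129/1250 ≈ 0.903200
step 6 [3y] swap r/2=1234/55361: DF=(1 − 1234/55361·(0.977400+0.952600+0.917800+0.908500+0.903200))/(1+1234/55361) = 4383/5000 ≈ 0.876600

1 1/2 4887/5000
2 1 4763/5000
3 3/2 4589/5000
4 2 1817/2000
5 5/2 1129/1250
6 3 4383/5000
DF(3y) = 4383/5000 ≈ 0.876600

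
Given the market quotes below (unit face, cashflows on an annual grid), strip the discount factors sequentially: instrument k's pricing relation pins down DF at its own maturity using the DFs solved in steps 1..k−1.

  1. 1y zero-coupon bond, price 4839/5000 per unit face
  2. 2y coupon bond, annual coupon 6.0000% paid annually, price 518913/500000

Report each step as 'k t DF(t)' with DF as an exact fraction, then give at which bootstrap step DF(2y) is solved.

1 1 4839/5000
2 2 9243/10000
DF(2y) is solved at step 2

step 1 [1y] zero: DF = P = 4839/5000 ≈ 0.967800
step 2 [2y] bond c/1=3/50: DF=(518913/500000 − 3/50·(0.967800))/(1+3/50) = 9243/10000 ≈ 0.924300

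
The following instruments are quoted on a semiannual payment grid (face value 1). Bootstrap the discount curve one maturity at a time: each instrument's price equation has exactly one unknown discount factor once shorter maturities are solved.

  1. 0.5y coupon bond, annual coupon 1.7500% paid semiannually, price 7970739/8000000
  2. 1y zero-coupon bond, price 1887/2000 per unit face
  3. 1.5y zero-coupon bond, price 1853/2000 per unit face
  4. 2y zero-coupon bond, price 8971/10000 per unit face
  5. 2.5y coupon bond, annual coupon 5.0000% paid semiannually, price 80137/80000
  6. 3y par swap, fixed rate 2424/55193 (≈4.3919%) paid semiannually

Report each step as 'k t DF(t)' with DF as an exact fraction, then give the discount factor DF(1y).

1 1/2 9877/10000
2 1 1887/2000
3 3/2 1853/2000
4 2 8971/10000
5 5/2 8857/10000
6 3 2197/2500
DF(1y) = 1887/2000 ≈ 0.943500

step 1 [0.5y] bond c/2=7/800: DF=(7970739/8000000 − 7/800·(0))/(1+7/800) = 9877/10000 ≈ 0.987700
step 2 [1y] zero: DF = P = 1887/2000 ≈ 0.943500
step 3 [1.5y] zero: DF = P = 1853/2000 ≈ 0.926500
step 4 [2y] zero: DF = P = 8971/10000 ≈ 0.897100
step 5 [2.5y] bond c/2=1/40: DF=(80137/80000 − 1/40·(0.987700+0.943500+0.926500+0.897100))/(1+1/40) = 8857/10000 ≈ 0.885700
step 6 [3y] swap r/2=1212/55193: DF=(1 − 1212/55193·(0.987700+0.943500+0.926500+0.897100+0.885700))/(1+1212/55193) = 2197/2500 ≈ 0.878800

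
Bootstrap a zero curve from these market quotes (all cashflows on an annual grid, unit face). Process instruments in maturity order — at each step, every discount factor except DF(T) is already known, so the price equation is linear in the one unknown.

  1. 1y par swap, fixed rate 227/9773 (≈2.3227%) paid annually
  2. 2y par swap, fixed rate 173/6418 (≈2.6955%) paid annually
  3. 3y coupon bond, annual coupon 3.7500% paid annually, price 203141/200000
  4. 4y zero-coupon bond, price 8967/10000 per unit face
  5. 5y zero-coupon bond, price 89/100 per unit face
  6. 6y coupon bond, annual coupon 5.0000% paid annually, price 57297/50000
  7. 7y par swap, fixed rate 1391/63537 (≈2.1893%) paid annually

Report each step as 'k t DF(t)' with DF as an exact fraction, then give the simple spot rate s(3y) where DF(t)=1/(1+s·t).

1 1 9773/10000
2 2 9481/10000
3 3 4547/5000
4 4 8967/10000
5 5 89/100
6 6 8713/10000
7 7 8609/10000
s(3y) = (1/(4547/5000) − 1)/(3) = 151/4547 ≈ 3.3209%

step 1 [1y] swap r/1=227/9773: DF=(1 − 227/9773·(0))/(1+227/9773) = 9773/10000 ≈ 0.977300
step 2 [2y] swap r/1=173/6418: DF=(1 − 173/6418·(0.977300))/(1+173/6418) = 9481/10000 ≈ 0.948100
step 3 [3y] bond c/1=3/80: DF=(203141/200000 − 3/80·(0.977300+0.948100))/(1+3/80) = 4547/5000 ≈ 0.909400
step 4 [4y] zero: DF = P = 8967/10000 ≈ 0.896700
step 5 [5y] zero: DF = P = 89/100 ≈ 0.890000
step 6 [6y] bond c/1=1/20: DF=(57297/50000 − 1/20·(0.977300+0.948100+0.909400+0.896700+0.890000))/(1+1/20) = 8713/10000 ≈ 0.871300
step 7 [7y] swap r/1=1391/63537: DF=(1 − 1391/63537·(0.977300+0.948100+0.909400+0.896700+0.890000+0.871300))/(1+1391/63537) = 8609/10000 ≈ 0.860900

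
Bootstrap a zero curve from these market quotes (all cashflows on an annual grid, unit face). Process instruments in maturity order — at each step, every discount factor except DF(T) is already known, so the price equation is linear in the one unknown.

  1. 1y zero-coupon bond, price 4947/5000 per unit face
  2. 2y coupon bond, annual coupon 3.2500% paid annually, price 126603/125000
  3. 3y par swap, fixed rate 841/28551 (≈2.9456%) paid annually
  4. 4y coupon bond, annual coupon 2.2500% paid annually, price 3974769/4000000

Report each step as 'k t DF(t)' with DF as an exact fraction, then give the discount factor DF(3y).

1 1 4947/5000
2 2 4749/5000
3 3 9159/10000
4 4 909/1000
DF(3y) = 9159/10000 ≈ 0.915900

step 1 [1y] zero: DF = P = 4947/5000 ≈ 0.989400
step 2 [2y] bond c/1=13/400: DF=(126603/125000 − 13/400·(0.989400))/(1+13/400) = 4749/5000 ≈ 0.949800
step 3 [3y] swap r/1=841/28551: DF=(1 − 841/28551·(0.989400+0.949800))/(1+841/28551) = 9159/10000 ≈ 0.915900
step 4 [4y] bond c/1=9/400: DF=(3974769/4000000 − 9/400·(0.989400+0.949800+0.915900))/(1+9/400) = 909/1000 ≈ 0.909000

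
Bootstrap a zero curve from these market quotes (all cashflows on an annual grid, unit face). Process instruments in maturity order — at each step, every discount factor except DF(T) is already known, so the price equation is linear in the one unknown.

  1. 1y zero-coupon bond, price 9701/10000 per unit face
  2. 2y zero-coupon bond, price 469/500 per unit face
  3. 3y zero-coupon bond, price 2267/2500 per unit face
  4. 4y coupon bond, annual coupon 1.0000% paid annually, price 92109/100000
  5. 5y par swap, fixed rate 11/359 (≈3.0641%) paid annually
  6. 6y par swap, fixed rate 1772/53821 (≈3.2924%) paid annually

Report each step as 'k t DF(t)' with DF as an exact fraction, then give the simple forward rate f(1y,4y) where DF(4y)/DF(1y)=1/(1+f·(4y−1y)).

1 1 9701/10000
2 2 469/500
3 3 2267/2500
4 4 8841/10000
5 5 8603/10000
6 6 2057/2500
f(1y,4y) = ((9701/10000)/(8841/10000) − 1)/(3) = 860/26523 ≈ 3.2425%

step 1 [1y] zero: DF = P = 9701/10000 ≈ 0.970100
step 2 [2y] zero: DF = P = 469/500 ≈ 0.938000
step 3 [3y] zero: DF = P = 2267/2500 ≈ 0.906800
step 4 [4y] bond c/1=1/100: DF=(92109/100000 − 1/100·(0.970100+0.938000+0.906800))/(1+1/100) = 8841/10000 ≈ 0.884100
step 5 [5y] swap r/1=11/359: DF=(1 − 11/359·(0.970100+0.938000+0.906800+0.884100))/(1+11/359) = 8603/10000 ≈ 0.860300
step 6 [6y] swap r/1=1772/53821: DF=(1 − 1772/53821·(0.970100+0.938000+0.906800+0.884100+0.860300))/(1+1772/53821) = 2057/2500 ≈ 0.822800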